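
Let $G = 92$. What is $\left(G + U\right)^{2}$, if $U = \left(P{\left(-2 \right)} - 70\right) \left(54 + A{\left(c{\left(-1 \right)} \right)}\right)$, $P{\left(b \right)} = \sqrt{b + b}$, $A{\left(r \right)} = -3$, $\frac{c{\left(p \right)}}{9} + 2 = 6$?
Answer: $12086080 - 709512 i \approx 1.2086 \cdot 10^{7} - 7.0951 \cdot 10^{5} i$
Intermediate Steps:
$c{\left(p \right)} = 36$ ($c{\left(p \right)} = -18 + 9 \cdot 6 = -18 + 54 = 36$)
$P{\left(b \right)} = \sqrt{2} \sqrt{b}$ ($P{\left(b \right)} = \sqrt{2 b} = \sqrt{2} \sqrt{b}$)
$U = -3570 + 102 i$ ($U = \left(\sqrt{2} \sqrt{-2} - 70\right) \left(54 - 3\right) = \left(\sqrt{2} i \sqrt{2} - 70\right) 51 = \left(2 i - 70\right) 51 = \left(-70 + 2 i\right) 51 = -3570 + 102 i \approx -3570.0 + 102.0 i$)
$\left(G + U\right)^{2} = \left(92 - \left(3570 - 102 i\right)\right)^{2} = \left(-3478 + 102 i\right)^{2}$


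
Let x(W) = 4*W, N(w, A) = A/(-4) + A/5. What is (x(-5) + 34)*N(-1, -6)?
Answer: 21/5 ≈ 4.2000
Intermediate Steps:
N(w, A) = -A/20 (N(w, A) = A*(-¼) + A*(⅕) = -A/4 + A/5 = -A/20)
(x(-5) + 34)*N(-1, -6) = (4*(-5) + 34)*(-1/20*(-6)) = (-20 + 34)*(3/10) = 14*(3/10) = 21/5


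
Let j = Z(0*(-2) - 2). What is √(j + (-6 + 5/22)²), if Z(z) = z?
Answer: √15161/22 ≈ 5.5968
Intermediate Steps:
j = -2 (j = 0*(-2) - 2 = 0 - 2 = -2)
√(j + (-6 + 5/22)²) = √(-2 + (-6 + 5/22)²) = √(-2 + (-127/22)²) = √(-2 + 16129/484) = √(15161/484) = √15161/22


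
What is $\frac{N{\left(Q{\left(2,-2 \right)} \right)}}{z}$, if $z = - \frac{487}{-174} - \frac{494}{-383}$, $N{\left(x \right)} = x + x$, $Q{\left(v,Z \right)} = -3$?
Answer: $- \frac{399852}{272477} \approx -1.4675$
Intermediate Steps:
$N{\left(x \right)} = 2 x$
$z = \frac{272477}{66642}$ ($z = \left(-487\right) \left(- \frac{1}{174}\right) - - \frac{494}{383} = \frac{487}{174} + \frac{494}{383} = \frac{272477}{66642} \approx 4.0887$)
$\frac{N{\left(Q{\left(2,-2 \right)} \right)}}{z} = \frac{2 \left(-3\right)}{\frac{272477}{66642}} = \left(-6\right) \frac{66642}{272477} = - \frac{399852}{272477}$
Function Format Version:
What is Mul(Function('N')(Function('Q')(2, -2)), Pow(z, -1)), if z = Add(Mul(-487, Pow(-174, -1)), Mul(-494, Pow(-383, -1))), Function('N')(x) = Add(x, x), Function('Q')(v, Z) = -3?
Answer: Rational(-399852, 272477) ≈ -1.4675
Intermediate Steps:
Function('N')(x) = Mul(2, x)
z = Rational(272477, 66642) (z = Add(Mul(-487, Rational(-1, 174)), Mul(-494, Rational(-1, 383))) = Add(Rational(487, 174), Rational(494, 383)) = Rational(272477, 66642) ≈ 4.0887)
Mul(Function('N')(Function('Q')(2, -2)), Pow(z, -1)) = Mul(Mul(2, -3), Pow(Rational(272477, 66642), -1)) = Mul(-6, Rational(66642, 272477)) = Rational(-399852, 272477)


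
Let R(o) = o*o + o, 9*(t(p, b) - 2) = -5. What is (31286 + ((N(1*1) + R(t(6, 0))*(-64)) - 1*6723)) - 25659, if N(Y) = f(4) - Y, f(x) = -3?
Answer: -107404/81 ≈ -1326.0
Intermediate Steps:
t(p, b) = 13/9 (t(p, b) = 2 + (⅑)*(-5) = 2 - 5/9 = 13/9)
N(Y) = -3 - Y
R(o) = o + o² (R(o) = o² + o = o + o²)
(31286 + ((N(1*1) + R(t(6, 0))*(-64)) - 1*6723)) - 25659 = (31286 + (((-3 - 1) + (13*(1 + 13/9)/9)*(-64)) - 1*6723)) - 25659 = (31286 + (((-3 - 1*1) + ((13/9)*(22/9))*(-64)) - 6723)) - 25659 = (31286 + (((-3 - 1) + (286/81)*(-64)) - 6723)) - 25659 = (31286 + ((-4 - 18304/81) - 6723)) - 25659 = (31286 + (-18628/81 - 6723)) - 25659 = (31286 - 563191/81) - 25659 = 1970975/81 - 25659 = -107404/81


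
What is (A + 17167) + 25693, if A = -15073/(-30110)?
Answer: 1290529673/30110 ≈ 42861.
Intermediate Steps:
A = 15073/30110 (A = -15073*(-1/30110) = 15073/30110 ≈ 0.50060)
(A + 17167) + 25693 = (15073/30110 + 17167) + 25693 = 516913443/30110 + 25693 = 1290529673/30110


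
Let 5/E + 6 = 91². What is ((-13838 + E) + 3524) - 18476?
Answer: -47647449/1655 ≈ -28790.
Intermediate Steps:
E = 1/1655 (E = 5/(-6 + 91²) = 5/(-6 + 8281) = 5/8275 = 5*(1/8275) = 1/1655 ≈ 0.00060423)
((-13838 + E) + 3524) - 18476 = ((-13838 + 1/1655) + 3524) - 18476 = (-22901889/1655 + 3524) - 18476 = -17069669/1655 - 18476 = -47647449/1655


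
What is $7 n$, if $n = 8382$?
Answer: $58674$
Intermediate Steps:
$7 n = 7 \cdot 8382 = 58674$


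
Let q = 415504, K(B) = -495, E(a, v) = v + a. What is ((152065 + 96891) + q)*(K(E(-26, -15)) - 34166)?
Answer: -23030848060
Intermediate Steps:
E(a, v) = a + v
((152065 + 96891) + q)*(K(E(-26, -15)) - 34166) = ((152065 + 96891) + 415504)*(-495 - 34166) = (248956 + 415504)*(-34661) = 664460*(-34661) = -23030848060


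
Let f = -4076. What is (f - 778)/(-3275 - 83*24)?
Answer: 4854/5267 ≈ 0.92159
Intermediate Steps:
(f - 778)/(-3275 - 83*24) = (-4076 - 778)/(-3275 - 83*24) = -4854/(-3275 - 1992) = -4854/(-5267) = -4854*(-1/5267) = 4854/5267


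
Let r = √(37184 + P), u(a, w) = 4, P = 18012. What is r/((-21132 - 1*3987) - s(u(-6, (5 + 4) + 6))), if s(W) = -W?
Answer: -2*√13799/25115 ≈ -0.0093545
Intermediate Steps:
r = 2*√13799 (r = √(37184 + 18012) = √55196 = 2*√13799 ≈ 234.94)
r/((-21132 - 1*3987) - s(u(-6, (5 + 4) + 6))) = (2*√13799)/((-21132 - 1*3987) - (-1)*4) = (2*√13799)/((-21132 - 3987) - 1*(-4)) = (2*√13799)/(-25119 + 4) = (2*√13799)/(-25115) = (2*√13799)*(-1/25115) = -2*√13799/25115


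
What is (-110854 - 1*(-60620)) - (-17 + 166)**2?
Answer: -72435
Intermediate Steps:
(-110854 - 1*(-60620)) - (-17 + 166)**2 = (-110854 + 60620) - 1*149**2 = -50234 - 1*22201 = -50234 - 22201 = -72435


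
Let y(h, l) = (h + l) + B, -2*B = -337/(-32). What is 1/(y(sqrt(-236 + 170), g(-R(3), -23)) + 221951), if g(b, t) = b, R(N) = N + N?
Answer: 909065152/201757678634785 - 4096*I*sqrt(66)/201757678634785 ≈ 4.5057e-6 - 1.6493e-10*I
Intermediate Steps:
R(N) = 2*N
B = -337/64 (B = -(-337)/(2*(-32)) = -(-337)*(-1)/(2*32) = -1/2*337/32 = -337/64 ≈ -5.2656)
y(h, l) = -337/64 + h + l (y(h, l) = (h + l) - 337/64 = -337/64 + h + l)
1/(y(sqrt(-236 + 170), g(-R(3), -23)) + 221951) = 1/((-337/64 + sqrt(-236 + 170) - 2*3) + 221951) = 1/((-337/64 + sqrt(-66) - 1*6) + 221951) = 1/((-337/64 + I*sqrt(66) - 6) + 221951) = 1/((-721/64 + I*sqrt(66)) + 221951) = 1/(14204143/64 + I*sqrt(66))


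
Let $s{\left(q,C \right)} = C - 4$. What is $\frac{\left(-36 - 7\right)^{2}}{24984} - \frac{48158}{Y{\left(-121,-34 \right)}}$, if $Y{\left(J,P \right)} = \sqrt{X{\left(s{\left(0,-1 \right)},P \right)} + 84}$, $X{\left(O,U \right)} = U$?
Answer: $\frac{1849}{24984} - \frac{24079 \sqrt{2}}{5} \approx -6810.5$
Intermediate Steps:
$s{\left(q,C \right)} = -4 + C$
$Y{\left(J,P \right)} = \sqrt{84 + P}$ ($Y{\left(J,P \right)} = \sqrt{P + 84} = \sqrt{84 + P}$)
$\frac{\left(-36 - 7\right)^{2}}{24984} - \frac{48158}{Y{\left(-121,-34 \right)}} = \frac{\left(-36 - 7\right)^{2}}{24984} - \frac{48158}{\sqrt{84 - 34}} = \left(-43\right)^{2} \cdot \frac{1}{24984} - \frac{48158}{\sqrt{50}} = 1849 \cdot \frac{1}{24984} - \frac{48158}{5 \sqrt{2}} = \frac{1849}{24984} - 48158 \frac{\sqrt{2}}{10} = \frac{1849}{24984} - \frac{24079 \sqrt{2}}{5}$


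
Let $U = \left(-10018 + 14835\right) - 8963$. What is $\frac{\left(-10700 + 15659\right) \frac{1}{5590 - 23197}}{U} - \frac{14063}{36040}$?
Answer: $- \frac{57022272157}{146159463160} \approx -0.39014$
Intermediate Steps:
$U = -4146$ ($U = 4817 - 8963 = -4146$)
$\frac{\left(-10700 + 15659\right) \frac{1}{5590 - 23197}}{U} - \frac{14063}{36040} = \frac{\left(-10700 + 15659\right) \frac{1}{5590 - 23197}}{-4146} - \frac{14063}{36040} = \frac{4959}{-17607} \left(- \frac{1}{4146}\right) - \frac{14063}{36040} = 4959 \left(- \frac{1}{17607}\right) \left(- \frac{1}{4146}\right) - \frac{14063}{36040} = \left(- \frac{1653}{5869}\right) \left(- \frac{1}{4146}\right) - \frac{14063}{36040} = \frac{551}{8110958} - \frac{14063}{36040} = - \frac{57022272157}{146159463160}$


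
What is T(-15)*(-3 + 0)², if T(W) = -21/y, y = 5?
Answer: -189/5 ≈ -37.800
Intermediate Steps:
T(W) = -21/5
T(-15)*(-3 + 0)² = -21*(-3 + 0)²/5 = -21/5*(-3)² = -21/5*9 = -189/5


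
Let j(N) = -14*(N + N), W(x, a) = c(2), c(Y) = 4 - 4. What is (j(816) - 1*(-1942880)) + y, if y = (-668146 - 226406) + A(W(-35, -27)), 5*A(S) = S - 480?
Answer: 1025384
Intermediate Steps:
c(Y) = 0
W(x, a) = 0
A(S) = -96 + S/5 (A(S) = (S - 480)/5 = (-480 + S)/5 = -96 + S/5)
j(N) = -28*N
y = -894648 (y = (-668146 - 226406) + (-96 + (⅕)*0) = -894552 + (-96 + 0) = -894552 - 96 = -894648)
(j(816) - 1*(-1942880)) + y = (-28*816 - 1*(-1942880)) - 894648 = (-22848 + 1942880) - 894648 = 1920032 - 894648 = 1025384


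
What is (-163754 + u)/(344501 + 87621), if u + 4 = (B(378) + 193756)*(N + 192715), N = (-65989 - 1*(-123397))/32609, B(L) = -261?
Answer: 1215975451631663/14091066298 ≈ 86294.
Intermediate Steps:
N = 57408/32609 (N = (-65989 + 123397)*(1/32609) = 57408*(1/32609) = 57408/32609 ≈ 1.7605)
u = 1215980791485849/32609 (u = -4 + (-261 + 193756)*(57408/32609 + 192715) = -4 + 193495*(6284300843/32609) = -4 + 1215980791616285/32609 = 1215980791485849/32609 ≈ 3.7290e+10)
(-163754 + u)/(344501 + 87621) = (-163754 + 1215980791485849/32609)/(344501 + 87621) = (1215975451631663/32609)/432122 = (1215975451631663/32609)*(1/432122) = 1215975451631663/14091066298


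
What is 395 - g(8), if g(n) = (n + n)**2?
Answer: 139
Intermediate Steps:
g(n) = 4*n**2 (g(n) = (2*n)**2 = 4*n**2)
395 - g(8) = 395 - 4*8**2 = 395 - 4*64 = 395 - 1*256 = 395 - 256 = 139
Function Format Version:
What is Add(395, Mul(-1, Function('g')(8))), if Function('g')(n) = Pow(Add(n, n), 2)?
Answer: 139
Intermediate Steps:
Function('g')(n) = Mul(4, Pow(n, 2)) (Function('g')(n) = Pow(Mul(2, n), 2) = Mul(4, Pow(n, 2)))
Add(395, Mul(-1, Function('g')(8))) = Add(395, Mul(-1, Mul(4, Pow(8, 2)))) = Add(395, Mul(-1, Mul(4, 64))) = Add(395, Mul(-1, 256)) = Add(395, -256) = 139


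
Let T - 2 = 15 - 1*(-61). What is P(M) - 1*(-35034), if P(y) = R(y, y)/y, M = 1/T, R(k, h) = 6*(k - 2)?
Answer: 34104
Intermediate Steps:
T = 78 (T = 2 + (15 - 1*(-61)) = 2 + (15 + 61) = 2 + 76 = 78)
R(k, h) = -12 + 6*k (R(k, h) = 6*(-2 + k) = -12 + 6*k)
M = 1/78 ≈ 0.012821
P(y) = (-12 + 6*y)/y
P(M) - 1*(-35034) = (6 - 12/1/78) - 1*(-35034) = (6 - 12*78) + 35034 = (6 - 936) + 35034 = -930 + 35034 = 34104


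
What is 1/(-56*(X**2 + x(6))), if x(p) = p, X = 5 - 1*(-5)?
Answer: -1/5936 ≈ -0.00016846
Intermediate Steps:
X = 10 (X = 5 + 5 = 10)
1/(-56*(X**2 + x(6))) = 1/(-56*(10**2 + 6)) = 1/(-56*(100 + 6)) = 1/(-56*106) = 1/(-5936) = -1/5936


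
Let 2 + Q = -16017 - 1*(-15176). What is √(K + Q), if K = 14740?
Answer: √13897 ≈ 117.89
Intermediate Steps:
Q = -843 (Q = -2 + (-16017 - 1*(-15176)) = -2 + (-16017 + 15176) = -2 - 841 = -843)
√(K + Q) = √(14740 - 843) = √13897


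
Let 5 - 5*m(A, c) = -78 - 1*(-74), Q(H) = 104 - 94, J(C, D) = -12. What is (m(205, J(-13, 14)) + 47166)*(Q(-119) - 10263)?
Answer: -2418057267/5 ≈ -4.8361e+8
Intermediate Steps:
Q(H) = 10
m(A, c) = 9/5 (m(A, c) = 1 - (-78 - 1*(-74))/5 = 1 - (-78 + 74)/5 = 1 - 1/5*(-4) = 1 + 4/5 = 9/5)
(m(205, J(-13, 14)) + 47166)*(Q(-119) - 10263) = (9/5 + 47166)*(10 - 10263) = (235839/5)*(-10253) = -2418057267/5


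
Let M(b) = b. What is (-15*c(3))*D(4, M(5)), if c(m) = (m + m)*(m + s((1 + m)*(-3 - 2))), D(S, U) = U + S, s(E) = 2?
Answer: -4050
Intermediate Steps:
D(S, U) = S + U
c(m) = 2*m*(2 + m) (c(m) = (m + m)*(m + 2) = (2*m)*(2 + m) = 2*m*(2 + m))
(-15*c(3))*D(4, M(5)) = (-30*3*(2 + 3))*(4 + 5) = -30*3*5*9 = -15*30*9 = -450*9 = -4050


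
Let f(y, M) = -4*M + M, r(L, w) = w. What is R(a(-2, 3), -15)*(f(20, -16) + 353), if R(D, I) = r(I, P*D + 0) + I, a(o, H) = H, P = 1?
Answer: -4812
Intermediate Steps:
f(y, M) = -3*M
R(D, I) = D + I (R(D, I) = (1*D + 0) + I = (D + 0) + I = D + I)
R(a(-2, 3), -15)*(f(20, -16) + 353) = (3 - 15)*(-3*(-16) + 353) = -12*(48 + 353) = -12*401 = -4812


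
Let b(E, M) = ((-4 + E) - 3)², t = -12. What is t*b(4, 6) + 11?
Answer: -97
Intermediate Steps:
b(E, M) = (-7 + E)²
t*b(4, 6) + 11 = -12*(-7 + 4)² + 11 = -12*(-3)² + 11 = -12*9 + 11 = -108 + 11 = -97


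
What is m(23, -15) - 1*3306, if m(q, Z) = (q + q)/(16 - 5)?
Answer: -36320/11 ≈ -3301.8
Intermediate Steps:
m(q, Z) = 2*q/11 (m(q, Z) = (2*q)/11 = (2*q)*(1/11) = 2*q/11)
m(23, -15) - 1*3306 = (2/11)*23 - 1*3306 = 46/11 - 3306 = -36320/11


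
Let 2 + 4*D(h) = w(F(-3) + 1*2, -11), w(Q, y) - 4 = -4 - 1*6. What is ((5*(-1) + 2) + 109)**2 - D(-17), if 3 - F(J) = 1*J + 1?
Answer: 11238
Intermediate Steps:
F(J) = 2 - J (F(J) = 3 - (1*J + 1) = 3 - (J + 1) = 3 - (1 + J) = 3 + (-1 - J) = 2 - J)
w(Q, y) = -6 (w(Q, y) = 4 + (-4 - 1*6) = 4 + (-4 - 6) = 4 - 10 = -6)
D(h) = -2 (D(h) = -1/2 + (1/4)*(-6) = -1/2 - 3/2 = -2)
((5*(-1) + 2) + 109)**2 - D(-17) = ((5*(-1) + 2) + 109)**2 - 1*(-2) = ((-5 + 2) + 109)**2 + 2 = (-3 + 109)**2 + 2 = 106**2 + 2 = 11236 + 2 = 11238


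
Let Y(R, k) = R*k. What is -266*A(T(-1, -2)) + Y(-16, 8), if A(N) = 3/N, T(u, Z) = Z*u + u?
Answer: -926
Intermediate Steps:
T(u, Z) = u + Z*u
-266*A(T(-1, -2)) + Y(-16, 8) = -798/((-(1 - 2))) - 16*8 = -798/((-1*(-1))) - 128 = -798/1 - 128 = -798 - 128 = -926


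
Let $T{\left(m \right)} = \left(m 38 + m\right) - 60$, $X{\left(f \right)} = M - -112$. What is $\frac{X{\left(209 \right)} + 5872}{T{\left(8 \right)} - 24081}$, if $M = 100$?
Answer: $- \frac{12}{47} \approx -0.25532$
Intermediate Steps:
$X{\left(f \right)} = 212$ ($X{\left(f \right)} = 100 - -112 = 100 + 112 = 212$)
$T{\left(m \right)} = -60 + 39 m$ ($T{\left(m \right)} = \left(38 m + m\right) - 60 = 39 m - 60 = -60 + 39 m$)
$\frac{X{\left(209 \right)} + 5872}{T{\left(8 \right)} - 24081} = \frac{212 + 5872}{\left(-60 + 39 \cdot 8\right) - 24081} = \frac{6084}{\left(-60 + 312\right) - 24081} = \frac{6084}{252 - 24081} = \frac{6084}{-23829} = 6084 \left(- \frac{1}{23829}\right) = - \frac{12}{47}$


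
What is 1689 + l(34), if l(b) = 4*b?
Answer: 1825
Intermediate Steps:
1689 + l(34) = 1689 + 4*34 = 1689 + 136 = 1825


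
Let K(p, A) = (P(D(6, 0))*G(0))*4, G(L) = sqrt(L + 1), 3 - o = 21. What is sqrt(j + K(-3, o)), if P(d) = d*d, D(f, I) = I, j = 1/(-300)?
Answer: I*sqrt(3)/30 ≈ 0.057735*I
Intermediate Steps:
o = -18 (o = 3 - 1*21 = 3 - 21 = -18)
j = -1/300 ≈ -0.0033333
G(L) = sqrt(1 + L)
P(d) = d**2
K(p, A) = 0 (K(p, A) = (0**2*sqrt(1 + 0))*4 = (0*sqrt(1))*4 = (0*1)*4 = 0*4 = 0)
sqrt(j + K(-3, o)) = sqrt(-1/300 + 0) = sqrt(-1/300) = I*sqrt(3)/30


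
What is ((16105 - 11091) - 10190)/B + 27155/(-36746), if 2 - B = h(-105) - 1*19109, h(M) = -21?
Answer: -177431689/175756118 ≈ -1.0095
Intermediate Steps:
B = 19132 (B = 2 - (-21 - 1*19109) = 2 - (-21 - 19109) = 2 - 1*(-19130) = 2 + 19130 = 19132)
((16105 - 11091) - 10190)/B + 27155/(-36746) = ((16105 - 11091) - 10190)/19132 + 27155/(-36746) = (5014 - 10190)*(1/19132) + 27155*(-1/36746) = -5176*1/19132 - 27155/36746 = -1294/4783 - 27155/36746 = -177431689/175756118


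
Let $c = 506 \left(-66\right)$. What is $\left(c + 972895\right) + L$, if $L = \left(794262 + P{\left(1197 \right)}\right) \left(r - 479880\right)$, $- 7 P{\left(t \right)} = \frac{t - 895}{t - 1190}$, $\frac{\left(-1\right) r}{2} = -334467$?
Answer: $\frac{7357750940395}{49} \approx 1.5016 \cdot 10^{11}$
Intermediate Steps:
$c = -33396$
$r = 668934$ ($r = \left(-2\right) \left(-334467\right) = 668934$)
$P{\left(t \right)} = - \frac{-895 + t}{7 \left(-1190 + t\right)}$ ($P{\left(t \right)} = - \frac{\left(t - 895\right) \frac{1}{t - 1190}}{7} = - \frac{\left(-895 + t\right) \frac{1}{-1190 + t}}{7} = - \frac{\frac{1}{-1190 + t} \left(-895 + t\right)}{7} = - \frac{-895 + t}{7 \left(-1190 + t\right)}$)
$L = \frac{7357704904944}{49}$ ($L = \left(794262 + \frac{895 - 1197}{7 \left(-1190 + 1197\right)}\right) \left(668934 - 479880\right) = \left(794262 + \frac{895 - 1197}{7 \cdot 7}\right) 189054 = \left(794262 + \frac{1}{7} \cdot \frac{1}{7} \left(-302\right)\right) 189054 = \left(794262 - \frac{302}{49}\right) 189054 = \frac{38918536}{49} \cdot 189054 = \frac{7357704904944}{49} \approx 1.5016 \cdot 10^{11}$)
$\left(c + 972895\right) + L = \left(-33396 + 972895\right) + \frac{7357704904944}{49} = 939499 + \frac{7357704904944}{49} = \frac{7357750940395}{49}$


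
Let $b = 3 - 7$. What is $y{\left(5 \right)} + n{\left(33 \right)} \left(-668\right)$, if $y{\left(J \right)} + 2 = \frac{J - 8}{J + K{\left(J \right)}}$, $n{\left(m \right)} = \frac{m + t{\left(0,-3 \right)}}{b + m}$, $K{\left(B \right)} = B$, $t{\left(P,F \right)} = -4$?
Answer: $- \frac{6703}{10} \approx -670.3$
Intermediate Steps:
$b = -4$
$n{\left(m \right)} = 1$ ($n{\left(m \right)} = \frac{m - 4}{-4 + m} = \frac{-4 + m}{-4 + m} = 1$)
$y{\left(J \right)} = -2 + \frac{-8 + J}{2 J}$ ($y{\left(J \right)} = -2 + \frac{J - 8}{J + J} = -2 + \frac{-8 + J}{2 J}$)
$y{\left(5 \right)} + n{\left(33 \right)} \left(-668\right) = \left(- \frac{3}{2} - \frac{4}{5}\right) + 1 \left(-668\right) = \left(- \frac{3}{2} - \frac{4}{5}\right) - 668 = - \frac{23}{10} - 668 = - \frac{6703}{10}$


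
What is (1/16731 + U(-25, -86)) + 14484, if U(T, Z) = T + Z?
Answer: 240474664/16731 ≈ 14373.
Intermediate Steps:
(1/16731 + U(-25, -86)) + 14484 = (1/16731 + (-25 - 86)) + 14484 = (1/16731 - 111) + 14484 = -1857140/16731 + 14484 = 240474664/16731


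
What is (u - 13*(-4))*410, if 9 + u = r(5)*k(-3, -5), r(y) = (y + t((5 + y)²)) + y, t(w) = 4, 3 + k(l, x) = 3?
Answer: 17630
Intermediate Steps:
k(l, x) = 0 (k(l, x) = -3 + 3 = 0)
r(y) = 4 + 2*y (r(y) = (y + 4) + y = (4 + y) + y = 4 + 2*y)
u = -9 (u = -9 + (4 + 2*5)*0 = -9 + (4 + 10)*0 = -9 + 14*0 = -9 + 0 = -9)
(u - 13*(-4))*410 = (-9 - 13*(-4))*410 = (-9 + 52)*410 = 43*410 = 17630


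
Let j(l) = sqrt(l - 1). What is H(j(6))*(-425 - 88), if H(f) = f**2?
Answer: -2565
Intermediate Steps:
j(l) = sqrt(-1 + l)
H(j(6))*(-425 - 88) = (sqrt(-1 + 6))**2*(-425 - 88) = (sqrt(5))**2*(-513) = 5*(-513) = -2565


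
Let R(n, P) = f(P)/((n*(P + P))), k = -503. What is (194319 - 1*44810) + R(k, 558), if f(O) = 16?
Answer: 20981644529/140337 ≈ 1.4951e+5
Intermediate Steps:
R(n, P) = 8/(P*n) (R(n, P) = 16/((n*(P + P))) = 16/((n*(2*P))) = 16/((2*P*n)) = 16*(1/(2*P*n)) = 8/(P*n))
(194319 - 1*44810) + R(k, 558) = (194319 - 1*44810) + 8/(558*(-503)) = (194319 - 44810) + 8*(1/558)*(-1/503) = 149509 - 4/140337 = 20981644529/140337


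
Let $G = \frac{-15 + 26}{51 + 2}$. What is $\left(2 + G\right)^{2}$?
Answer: $\frac{13689}{2809} \approx 4.8733$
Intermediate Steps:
$G = \frac{11}{53} \approx 0.20755$
$\left(2 + G\right)^{2} = \left(2 + \frac{11}{53}\right)^{2} = \left(\frac{117}{53}\right)^{2} = \frac{13689}{2809}$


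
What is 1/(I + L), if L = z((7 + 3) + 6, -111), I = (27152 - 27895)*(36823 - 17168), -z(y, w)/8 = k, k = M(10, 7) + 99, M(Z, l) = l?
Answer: -1/14604513 ≈ -6.8472e-8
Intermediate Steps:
k = 106 (k = 7 + 99 = 106)
z(y, w) = -848 (z(y, w) = -8*106 = -848)
I = -14603665 (I = -743*19655 = -14603665)
L = -848
1/(I + L) = 1/(-14603665 - 848) = 1/(-14604513) = -1/14604513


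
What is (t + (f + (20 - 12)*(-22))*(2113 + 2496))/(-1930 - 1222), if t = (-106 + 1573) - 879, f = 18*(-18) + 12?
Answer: 562151/788 ≈ 713.39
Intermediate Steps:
f = -312 (f = -324 + 12 = -312)
t = 588 (t = 1467 - 879 = 588)
(t + (f + (20 - 12)*(-22))*(2113 + 2496))/(-1930 - 1222) = (588 + (-312 + (20 - 12)*(-22))*(2113 + 2496))/(-1930 - 1222) = (588 + (-312 + 8*(-22))*4609)/(-3152) = (588 + (-312 - 176)*4609)*(-1/3152) = (588 - 488*4609)*(-1/3152) = (588 - 2249192)*(-1/3152) = -2248604*(-1/3152) = 562151/788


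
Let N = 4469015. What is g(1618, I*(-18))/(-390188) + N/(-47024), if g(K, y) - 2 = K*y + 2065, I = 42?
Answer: -421583272609/4587050128 ≈ -91.907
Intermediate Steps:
g(K, y) = 2067 + K*y (g(K, y) = 2 + (K*y + 2065) = 2 + (2065 + K*y) = 2067 + K*y)
g(1618, I*(-18))/(-390188) + N/(-47024) = (2067 + 1618*(42*(-18)))/(-390188) + 4469015/(-47024) = (2067 + 1618*(-756))*(-1/390188) + 4469015*(-1/47024) = (2067 - 1223208)*(-1/390188) - 4469015/47024 = -1221141*(-1/390188) - 4469015/47024 = 1221141/390188 - 4469015/47024 = -421583272609/4587050128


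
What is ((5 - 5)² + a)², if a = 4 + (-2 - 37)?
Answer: 1225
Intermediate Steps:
a = -35 (a = 4 - 39 = -35)
((5 - 5)² + a)² = ((5 - 5)² - 35)² = (0² - 35)² = (0 - 35)² = (-35)² = 1225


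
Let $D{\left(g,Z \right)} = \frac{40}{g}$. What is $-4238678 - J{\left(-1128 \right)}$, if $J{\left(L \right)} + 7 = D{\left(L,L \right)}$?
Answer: $- \frac{597652606}{141} \approx -4.2387 \cdot 10^{6}$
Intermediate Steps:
$J{\left(L \right)} = -7 + \frac{40}{L}$
$-4238678 - J{\left(-1128 \right)} = -4238678 - \left(-7 + \frac{40}{-1128}\right) = -4238678 - \left(-7 + 40 \left(- \frac{1}{1128}\right)\right) = -4238678 - \left(-7 - \frac{5}{141}\right) = -4238678 - - \frac{992}{141} = -4238678 + \frac{992}{141} = - \frac{597652606}{141}$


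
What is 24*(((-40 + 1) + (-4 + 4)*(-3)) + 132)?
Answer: 2232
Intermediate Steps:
24*(((-40 + 1) + (-4 + 4)*(-3)) + 132) = 24*((-39 + 0*(-3)) + 132) = 24*((-39 + 0) + 132) = 24*(-39 + 132) = 24*93 = 2232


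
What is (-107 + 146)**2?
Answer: 1521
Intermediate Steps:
(-107 + 146)**2 = 39**2 = 1521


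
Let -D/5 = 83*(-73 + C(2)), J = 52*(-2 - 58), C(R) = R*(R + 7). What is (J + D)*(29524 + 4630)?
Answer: 673004570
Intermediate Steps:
C(R) = R*(7 + R)
J = -3120 (J = 52*(-60) = -3120)
D = 22825 (D = -415*(-73 + 2*(7 + 2)) = -415*(-73 + 2*9) = -415*(-73 + 18) = -415*(-55) = -5*(-4565) = 22825)
(J + D)*(29524 + 4630) = (-3120 + 22825)*(29524 + 4630) = 19705*34154 = 673004570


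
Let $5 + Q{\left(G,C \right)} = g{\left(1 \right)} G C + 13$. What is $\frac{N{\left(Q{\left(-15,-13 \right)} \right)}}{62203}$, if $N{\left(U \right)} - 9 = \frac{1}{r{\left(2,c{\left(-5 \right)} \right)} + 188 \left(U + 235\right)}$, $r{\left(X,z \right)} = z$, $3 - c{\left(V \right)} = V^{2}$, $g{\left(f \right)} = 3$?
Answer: $\frac{1400779}{9681399326} \approx 0.00014469$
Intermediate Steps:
$c{\left(V \right)} = 3 - V^{2}$
$Q{\left(G,C \right)} = 8 + 3 C G$ ($Q{\left(G,C \right)} = -5 + \left(3 G C + 13\right) = -5 + \left(3 C G + 13\right) = -5 + \left(13 + 3 C G\right) = 8 + 3 C G$)
$N{\left(U \right)} = 9 + \frac{1}{44158 + 188 U}$ ($N{\left(U \right)} = 9 + \frac{1}{\left(3 - \left(-5\right)^{2}\right) + 188 \left(U + 235\right)} = 9 + \frac{1}{\left(3 - 25\right) + 188 \left(235 + U\right)} = 9 + \frac{1}{\left(3 - 25\right) + \left(44180 + 188 U\right)} = 9 + \frac{1}{-22 + \left(44180 + 188 U\right)} = 9 + \frac{1}{44158 + 188 U}$)
$\frac{N{\left(Q{\left(-15,-13 \right)} \right)}}{62203} = \frac{\frac{1}{2} \frac{1}{22079 + 94 \left(8 + 3 \left(-13\right) \left(-15\right)\right)} \left(397423 + 1692 \left(8 + 3 \left(-13\right) \left(-15\right)\right)\right)}{62203} = \frac{397423 + 1692 \left(8 + 585\right)}{2 \left(22079 + 94 \left(8 + 585\right)\right)} \frac{1}{62203} = \frac{397423 + 1692 \cdot 593}{2 \left(22079 + 94 \cdot 593\right)} \frac{1}{62203} = \frac{397423 + 1003356}{2 \left(22079 + 55742\right)} \frac{1}{62203} = \frac{1}{2} \cdot \frac{1}{77821} \cdot 1400779 \cdot \frac{1}{62203} = \frac{1400779}{155642} \cdot \frac{1}{62203} = \frac{1400779}{9681399326}$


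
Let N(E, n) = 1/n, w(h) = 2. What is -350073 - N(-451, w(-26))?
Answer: -700147/2 ≈ -3.5007e+5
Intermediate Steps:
-350073 - N(-451, w(-26)) = -350073 - 1/2 = -350073 - 1*½ = -350073 - ½ = -700147/2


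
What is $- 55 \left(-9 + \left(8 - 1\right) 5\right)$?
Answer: $-1430$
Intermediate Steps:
$- 55 \left(-9 + \left(8 - 1\right) 5\right) = - 55 \left(-9 + 7 \cdot 5\right) = - 55 \left(-9 + 35\right) = \left(-55\right) 26 = -1430$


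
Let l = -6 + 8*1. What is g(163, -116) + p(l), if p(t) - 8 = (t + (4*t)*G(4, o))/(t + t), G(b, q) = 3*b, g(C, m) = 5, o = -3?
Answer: 75/2 ≈ 37.500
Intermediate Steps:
l = 2 (l = -6 + 8 = 2)
p(t) = 65/2 (p(t) = 8 + (t + (4*t)*(3*4))/(t + t) = 8 + (t + (4*t)*12)/((2*t)) = 8 + (t + 48*t)*(1/(2*t)) = 8 + (49*t)*(1/(2*t)) = 8 + 49/2 = 65/2)
g(163, -116) + p(l) = 5 + 65/2 = 75/2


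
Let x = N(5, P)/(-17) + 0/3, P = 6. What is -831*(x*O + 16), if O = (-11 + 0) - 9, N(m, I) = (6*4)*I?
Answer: -2619312/17 ≈ -1.5408e+5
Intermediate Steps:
N(m, I) = 24*I
O = -20 (O = -11 - 9 = -20)
x = -144/17 (x = (24*6)/(-17) + 0/3 = 144*(-1/17) + 0*(1/3) = -144/17 + 0 = -144/17 ≈ -8.4706)
-831*(x*O + 16) = -831*(-144/17*(-20) + 16) = -831*(2880/17 + 16) = -831*3152/17 = -2619312/17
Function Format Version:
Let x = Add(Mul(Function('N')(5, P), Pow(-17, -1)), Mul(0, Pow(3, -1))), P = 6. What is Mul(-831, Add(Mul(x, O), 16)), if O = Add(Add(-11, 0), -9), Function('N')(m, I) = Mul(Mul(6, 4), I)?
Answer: Rational(-2619312, 17) ≈ -1.5408e+5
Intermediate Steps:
Function('N')(m, I) = Mul(24, I)
O = -20 (O = Add(-11, -9) = -20)
x = Rational(-144, 17) (x = Add(Mul(Mul(24, 6), Pow(-17, -1)), Mul(0, Pow(3, -1))) = Add(Mul(144, Rational(-1, 17)), Mul(0, Rational(1, 3))) = Add(Rational(-144, 17), 0) = Rational(-144, 17) ≈ -8.4706)
Mul(-831, Add(Mul(x, O), 16)) = Mul(-831, Add(Mul(Rational(-144, 17), -20), 16)) = Mul(-831, Add(Rational(2880, 17), 16)) = Mul(-831, Rational(3152, 17)) = Rational(-2619312, 17)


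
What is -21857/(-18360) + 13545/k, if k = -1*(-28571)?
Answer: 873162547/524563560 ≈ 1.6646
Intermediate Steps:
k = 28571
-21857/(-18360) + 13545/k = -21857/(-18360) + 13545/28571 = -21857*(-1/18360) + 13545*(1/28571) = 21857/18360 + 13545/28571 = 873162547/524563560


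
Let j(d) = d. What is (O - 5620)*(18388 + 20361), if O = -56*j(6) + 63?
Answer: -228347857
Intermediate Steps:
O = -273 (O = -56*6 + 63 = -336 + 63 = -273)
(O - 5620)*(18388 + 20361) = (-273 - 5620)*(18388 + 20361) = -5893*38749 = -228347857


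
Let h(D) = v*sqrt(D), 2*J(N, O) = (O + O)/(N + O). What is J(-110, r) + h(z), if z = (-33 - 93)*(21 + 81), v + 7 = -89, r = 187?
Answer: 17/7 - 576*I*sqrt(357) ≈ 2.4286 - 10883.0*I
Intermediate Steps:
v = -96 (v = -7 - 89 = -96)
z = -12852 (z = -126*102 = -12852)
J(N, O) = O/(N + O) (J(N, O) = ((O + O)/(N + O))/2 = ((2*O)/(N + O))/2 = (2*O/(N + O))/2 = O/(N + O))
h(D) = -96*sqrt(D)
J(-110, r) + h(z) = 187/(-110 + 187) - 576*I*sqrt(357) = 187/77 - 576*I*sqrt(357) = 187*(1/77) - 576*I*sqrt(357) = 17/7 - 576*I*sqrt(357)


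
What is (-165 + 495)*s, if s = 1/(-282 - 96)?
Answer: -55/63 ≈ -0.87302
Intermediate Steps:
s = -1/378 (s = 1/(-378) = -1/378 ≈ -0.0026455)
(-165 + 495)*s = (-165 + 495)*(-1/378) = 330*(-1/378) = -55/63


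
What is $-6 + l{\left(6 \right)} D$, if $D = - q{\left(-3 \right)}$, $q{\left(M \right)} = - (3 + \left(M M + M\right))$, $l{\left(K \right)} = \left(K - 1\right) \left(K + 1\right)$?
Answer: $309$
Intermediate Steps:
$l{\left(K \right)} = \left(1 + K\right) \left(-1 + K\right)$ ($l{\left(K \right)} = \left(-1 + K\right) \left(1 + K\right) = \left(1 + K\right) \left(-1 + K\right)$)
$q{\left(M \right)} = -3 - M - M^{2}$ ($q{\left(M \right)} = - (3 + \left(M^{2} + M\right)) = - (3 + \left(M + M^{2}\right)) = - (3 + M + M^{2}) = -3 - M - M^{2}$)
$D = 9$ ($D = - (-3 - -3 - \left(-3\right)^{2}) = - (-3 + 3 - 9) = \left(-1\right) \left(-9\right) = 9$)
$-6 + l{\left(6 \right)} D = -6 + \left(-1 + 6^{2}\right) 9 = -6 + \left(-1 + 36\right) 9 = -6 + 35 \cdot 9 = -6 + 315 = 309$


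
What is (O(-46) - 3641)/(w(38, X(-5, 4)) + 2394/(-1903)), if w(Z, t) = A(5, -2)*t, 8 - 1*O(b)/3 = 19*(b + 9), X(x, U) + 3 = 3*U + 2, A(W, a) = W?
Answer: -220748/7867 ≈ -28.060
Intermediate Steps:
X(x, U) = -1 + 3*U (X(x, U) = -3 + (3*U + 2) = -3 + (2 + 3*U) = -1 + 3*U)
O(b) = -489 - 57*b (O(b) = 24 - 57*(b + 9) = 24 - 57*(9 + b) = 24 - 3*(171 + 19*b) = 24 + (-513 - 57*b) = -489 - 57*b)
w(Z, t) = 5*t
(O(-46) - 3641)/(w(38, X(-5, 4)) + 2394/(-1903)) = ((-489 - 57*(-46)) - 3641)/(5*(-1 + 3*4) + 2394/(-1903)) = ((-489 + 2622) - 3641)/(5*(-1 + 12) + 2394*(-1/1903)) = (2133 - 3641)/(5*11 - 2394/1903) = -1508/(55 - 2394/1903) = -1508/102271/1903 = -1508*1903/102271 = -220748/7867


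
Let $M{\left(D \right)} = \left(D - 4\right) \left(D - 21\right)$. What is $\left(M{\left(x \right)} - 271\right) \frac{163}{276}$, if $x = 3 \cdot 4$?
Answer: $- \frac{55909}{276} \approx -202.57$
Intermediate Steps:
$x = 12$
$M{\left(D \right)} = \left(-21 + D\right) \left(-4 + D\right)$ ($M{\left(D \right)} = \left(-4 + D\right) \left(-21 + D\right) = \left(-21 + D\right) \left(-4 + D\right)$)
$\left(M{\left(x \right)} - 271\right) \frac{163}{276} = \left(\left(84 + 12^{2} - 300\right) - 271\right) \frac{163}{276} = \left(\left(84 + 144 - 300\right) - 271\right) 163 \cdot \frac{1}{276} = \left(-72 - 271\right) \frac{163}{276} = \left(-343\right) \frac{163}{276} = - \frac{55909}{276}$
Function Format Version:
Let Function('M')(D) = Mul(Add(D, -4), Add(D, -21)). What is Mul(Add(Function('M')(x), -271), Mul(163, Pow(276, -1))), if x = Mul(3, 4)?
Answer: Rational(-55909, 276) ≈ -202.57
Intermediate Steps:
x = 12
Function('M')(D) = Mul(Add(-21, D), Add(-4, D)) (Function('M')(D) = Mul(Add(-4, D), Add(-21, D)) = Mul(Add(-21, D), Add(-4, D)))
Mul(Add(Function('M')(x), -271), Mul(163, Pow(276, -1))) = Mul(Add(Add(84, Pow(12, 2), Mul(-25, 12)), -271), Mul(163, Pow(276, -1))) = Mul(Add(Add(84, 144, -300), -271), Mul(163, Rational(1, 276))) = Mul(Add(-72, -271), Rational(163, 276)) = Mul(-343, Rational(163, 276)) = Rational(-55909, 276)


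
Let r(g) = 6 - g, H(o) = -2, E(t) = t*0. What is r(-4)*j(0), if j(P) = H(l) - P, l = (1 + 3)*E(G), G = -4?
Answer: -20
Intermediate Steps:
E(t) = 0
l = 0 (l = (1 + 3)*0 = 4*0 = 0)
j(P) = -2 - P
r(-4)*j(0) = (6 - 1*(-4))*(-2 - 1*0) = (6 + 4)*(-2 + 0) = 10*(-2) = -20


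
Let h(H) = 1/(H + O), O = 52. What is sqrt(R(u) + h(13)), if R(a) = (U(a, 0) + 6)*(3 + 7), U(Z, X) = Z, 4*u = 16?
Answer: sqrt(422565)/65 ≈ 10.001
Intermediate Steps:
u = 4 (u = (1/4)*16 = 4)
R(a) = 60 + 10*a (R(a) = (a + 6)*(3 + 7) = (6 + a)*10 = 60 + 10*a)
h(H) = 1/(52 + H) (h(H) = 1/(H + 52) = 1/(52 + H))
sqrt(R(u) + h(13)) = sqrt((60 + 10*4) + 1/(52 + 13)) = sqrt((60 + 40) + 1/65) = sqrt(100 + 1/65) = sqrt(6501/65) = sqrt(422565)/65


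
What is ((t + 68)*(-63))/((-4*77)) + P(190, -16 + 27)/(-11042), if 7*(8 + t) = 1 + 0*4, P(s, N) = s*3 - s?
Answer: 20860549/1700468 ≈ 12.268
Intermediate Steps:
P(s, N) = 2*s (P(s, N) = 3*s - s = 2*s)
t = -55/7 (t = -8 + (1 + 0*4)/7 = -8 + (1 + 0)/7 = -8 + (1/7)*1 = -8 + 1/7 = -55/7 ≈ -7.8571)
((t + 68)*(-63))/((-4*77)) + P(190, -16 + 27)/(-11042) = ((-55/7 + 68)*(-63))/((-4*77)) + (2*190)/(-11042) = ((421/7)*(-63))/(-308) + 380*(-1/11042) = -3789*(-1/308) - 190/5521 = 3789/308 - 190/5521 = 20860549/1700468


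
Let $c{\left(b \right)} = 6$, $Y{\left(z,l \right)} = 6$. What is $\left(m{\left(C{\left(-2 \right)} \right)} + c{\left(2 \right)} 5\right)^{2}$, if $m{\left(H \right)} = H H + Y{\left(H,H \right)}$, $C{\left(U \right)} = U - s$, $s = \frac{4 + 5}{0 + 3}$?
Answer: $3721$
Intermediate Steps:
$s = 3$ ($s = \frac{9}{3} = 9 \cdot \frac{1}{3} = 3$)
$C{\left(U \right)} = -3 + U$ ($C{\left(U \right)} = U - 3 = -3 + U$)
$m{\left(H \right)} = 6 + H^{2}$ ($m{\left(H \right)} = H H + 6 = H^{2} + 6 = 6 + H^{2}$)
$\left(m{\left(C{\left(-2 \right)} \right)} + c{\left(2 \right)} 5\right)^{2} = \left(\left(6 + \left(-3 - 2\right)^{2}\right) + 6 \cdot 5\right)^{2} = \left(\left(6 + \left(-5\right)^{2}\right) + 30\right)^{2} = \left(\left(6 + 25\right) + 30\right)^{2} = \left(31 + 30\right)^{2} = 61^{2} = 3721$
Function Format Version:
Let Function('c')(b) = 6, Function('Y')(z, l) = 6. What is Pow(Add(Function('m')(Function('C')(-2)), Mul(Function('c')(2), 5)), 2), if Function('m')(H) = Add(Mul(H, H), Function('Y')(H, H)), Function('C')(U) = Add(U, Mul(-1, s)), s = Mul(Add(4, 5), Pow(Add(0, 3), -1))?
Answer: 3721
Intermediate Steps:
s = 3 (s = Mul(9, Pow(3, -1)) = Mul(9, Rational(1, 3)) = 3)
Function('C')(U) = Add(-3, U) (Function('C')(U) = Add(U, Mul(-1, 3)) = Add(U, -3) = Add(-3, U))
Function('m')(H) = Add(6, Pow(H, 2)) (Function('m')(H) = Add(Mul(H, H), 6) = Add(Pow(H, 2), 6) = Add(6, Pow(H, 2)))
Pow(Add(Function('m')(Function('C')(-2)), Mul(Function('c')(2), 5)), 2) = Pow(Add(Add(6, Pow(Add(-3, -2), 2)), Mul(6, 5)), 2) = Pow(Add(Add(6, Pow(-5, 2)), 30), 2) = Pow(Add(Add(6, 25), 30), 2) = Pow(Add(31, 30), 2) = Pow(61, 2) = 3721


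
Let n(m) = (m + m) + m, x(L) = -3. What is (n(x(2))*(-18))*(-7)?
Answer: -1134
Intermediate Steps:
n(m) = 3*m (n(m) = 2*m + m = 3*m)
(n(x(2))*(-18))*(-7) = ((3*(-3))*(-18))*(-7) = -9*(-18)*(-7) = 162*(-7) = -1134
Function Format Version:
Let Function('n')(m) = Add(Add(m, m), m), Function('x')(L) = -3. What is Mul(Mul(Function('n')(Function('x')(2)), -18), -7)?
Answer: -1134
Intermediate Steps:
Function('n')(m) = Mul(3, m) (Function('n')(m) = Add(Mul(2, m), m) = Mul(3, m))
Mul(Mul(Function('n')(Function('x')(2)), -18), -7) = Mul(Mul(Mul(3, -3), -18), -7) = Mul(Mul(-9, -18), -7) = Mul(162, -7) = -1134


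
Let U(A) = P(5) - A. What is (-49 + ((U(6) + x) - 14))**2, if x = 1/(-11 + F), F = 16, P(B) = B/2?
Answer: 439569/100 ≈ 4395.7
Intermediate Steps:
P(B) = B/2 (P(B) = B*(1/2) = B/2)
x = 1/5 (x = 1/(-11 + 16) = 1/5 ≈ 0.20000)
U(A) = 5/2 - A (U(A) = (1/2)*5 - A = 5/2 - A)
(-49 + ((U(6) + x) - 14))**2 = (-49 + (((5/2 - 1*6) + 1/5) - 14))**2 = (-49 + (((5/2 - 6) + 1/5) - 14))**2 = (-49 + ((-7/2 + 1/5) - 14))**2 = (-49 + (-33/10 - 14))**2 = (-49 - 173/10)**2 = (-663/10)**2 = 439569/100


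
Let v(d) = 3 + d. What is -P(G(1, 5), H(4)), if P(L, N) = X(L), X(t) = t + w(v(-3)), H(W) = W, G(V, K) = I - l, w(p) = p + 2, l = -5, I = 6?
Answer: -13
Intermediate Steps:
w(p) = 2 + p
G(V, K) = 11 (G(V, K) = 6 - 1*(-5) = 6 + 5 = 11)
X(t) = 2 + t (X(t) = t + (2 + (3 - 3)) = t + (2 + 0) = t + 2 = 2 + t)
P(L, N) = 2 + L
-P(G(1, 5), H(4)) = -(2 + 11) = -1*13 = -13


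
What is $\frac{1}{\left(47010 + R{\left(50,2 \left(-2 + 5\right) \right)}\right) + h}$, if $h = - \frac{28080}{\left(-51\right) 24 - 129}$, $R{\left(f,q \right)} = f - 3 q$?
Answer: $\frac{451}{21225302} \approx 2.1248 \cdot 10^{-5}$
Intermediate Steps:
$R{\left(f,q \right)} = f - 3 q$
$h = \frac{9360}{451}$ ($h = - \frac{28080}{-1224 - 129} = - \frac{28080}{-1353} = \left(-28080\right) \left(- \frac{1}{1353}\right) = \frac{9360}{451} \approx 20.754$)
$\frac{1}{\left(47010 + R{\left(50,2 \left(-2 + 5\right) \right)}\right) + h} = \frac{1}{\left(47010 + \left(50 - 3 \cdot 2 \left(-2 + 5\right)\right)\right) + \frac{9360}{451}} = \frac{1}{\left(47010 + \left(50 - 3 \cdot 2 \cdot 3\right)\right) + \frac{9360}{451}} = \frac{1}{\left(47010 + \left(50 - 18\right)\right) + \frac{9360}{451}} = \frac{1}{\left(47010 + 32\right) + \frac{9360}{451}} = \frac{1}{47042 + \frac{9360}{451}} = \frac{1}{\frac{21225302}{451}} = \frac{451}{21225302}$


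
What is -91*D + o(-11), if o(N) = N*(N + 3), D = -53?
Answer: 4911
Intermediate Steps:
o(N) = N*(3 + N)
-91*D + o(-11) = -91*(-53) - 11*(3 - 11) = 4823 - 11*(-8) = 4823 + 88 = 4911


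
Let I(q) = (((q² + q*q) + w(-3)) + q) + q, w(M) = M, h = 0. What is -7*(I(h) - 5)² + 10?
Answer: -438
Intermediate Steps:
I(q) = -3 + 2*q + 2*q² (I(q) = (((q² + q*q) - 3) + q) + q = (((q² + q²) - 3) + q) + q = ((2*q² - 3) + q) + q = ((-3 + 2*q²) + q) + q = (-3 + q + 2*q²) + q = -3 + 2*q + 2*q²)
-7*(I(h) - 5)² + 10 = -7*((-3 + 2*0 + 2*0²) - 5)² + 10 = -7*((-3 + 0 + 2*0) - 5)² + 10 = -7*((-3 + 0 + 0) - 5)² + 10 = -7*(-3 - 5)² + 10 = -7*(-8)² + 10 = -7*64 + 10 = -448 + 10 = -438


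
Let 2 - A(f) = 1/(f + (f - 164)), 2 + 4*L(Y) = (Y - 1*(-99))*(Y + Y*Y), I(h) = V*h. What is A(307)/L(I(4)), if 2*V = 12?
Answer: 899/8302275 ≈ 0.00010828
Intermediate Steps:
V = 6 (V = (½)*12 = 6)
I(h) = 6*h
L(Y) = -½ + (99 + Y)*(Y + Y²)/4 (L(Y) = -½ + ((Y - 1*(-99))*(Y + Y*Y))/4 = -½ + ((Y + 99)*(Y + Y²))/4 = -½ + ((99 + Y)*(Y + Y²))/4 = -½ + (99 + Y)*(Y + Y²)/4)
A(f) = 2 - 1/(-164 + 2*f) (A(f) = 2 - 1/(f + (f - 164)) = 2 - 1/(f + (-164 + f)) = 2 - 1/(-164 + 2*f))
A(307)/L(I(4)) = ((-329 + 4*307)/(2*(-82 + 307)))/(-½ + 25*(6*4)² + (6*4)³/4 + 99*(6*4)/4) = ((½)*(-329 + 1228)/225)/(-½ + 25*24² + (¼)*24³ + (99/4)*24) = ((½)*(1/225)*899)/(-½ + 25*576 + (¼)*13824 + 594) = 899/(450*(-½ + 14400 + 3456 + 594)) = 899/(450*(36899/2)) = (899/450)*(2/36899) = 899/8302275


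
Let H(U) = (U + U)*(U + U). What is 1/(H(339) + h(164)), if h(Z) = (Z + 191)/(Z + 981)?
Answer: 229/105267707 ≈ 2.1754e-6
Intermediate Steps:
h(Z) = (191 + Z)/(981 + Z)
H(U) = 4*U² (H(U) = (2*U)*(2*U) = 4*U²)
1/(H(339) + h(164)) = 1/(4*339² + (191 + 164)/(981 + 164)) = 1/(4*114921 + 355/1145) = 1/(459684 + (1/1145)*355) = 1/(459684 + 71/229) = 1/(105267707/229) = 229/105267707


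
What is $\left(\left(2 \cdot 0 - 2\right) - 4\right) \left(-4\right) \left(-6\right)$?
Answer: $-144$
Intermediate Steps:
$\left(\left(2 \cdot 0 - 2\right) - 4\right) \left(-4\right) \left(-6\right) = \left(\left(0 - 2\right) - 4\right) \left(-4\right) \left(-6\right) = \left(-2 - 4\right) \left(-4\right) \left(-6\right) = \left(-6\right) \left(-4\right) \left(-6\right) = 24 \left(-6\right) = -144$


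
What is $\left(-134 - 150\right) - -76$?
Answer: $-208$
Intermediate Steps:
$\left(-134 - 150\right) - -76 = -284 + \left(-36 + 112\right) = -284 + 76 = -208$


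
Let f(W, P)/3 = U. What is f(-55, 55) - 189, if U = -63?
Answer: -378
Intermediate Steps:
f(W, P) = -189 (f(W, P) = 3*(-63) = -189)
f(-55, 55) - 189 = -189 - 189 = -378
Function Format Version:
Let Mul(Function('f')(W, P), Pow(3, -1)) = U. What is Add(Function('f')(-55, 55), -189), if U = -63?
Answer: -378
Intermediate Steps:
Function('f')(W, P) = -189 (Function('f')(W, P) = Mul(3, -63) = -189)
Add(Function('f')(-55, 55), -189) = Add(-189, -189) = -378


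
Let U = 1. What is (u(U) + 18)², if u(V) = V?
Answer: 361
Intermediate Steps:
(u(U) + 18)² = (1 + 18)² = 19² = 361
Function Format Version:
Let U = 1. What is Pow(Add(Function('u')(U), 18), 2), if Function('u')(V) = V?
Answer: 361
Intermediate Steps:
Pow(Add(Function('u')(U), 18), 2) = Pow(Add(1, 18), 2) = Pow(19, 2) = 361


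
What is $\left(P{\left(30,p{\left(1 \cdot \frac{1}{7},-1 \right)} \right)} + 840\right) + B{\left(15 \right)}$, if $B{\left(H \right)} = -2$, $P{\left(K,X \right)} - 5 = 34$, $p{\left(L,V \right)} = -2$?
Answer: $877$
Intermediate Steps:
$P{\left(K,X \right)} = 39$ ($P{\left(K,X \right)} = 5 + 34 = 39$)
$\left(P{\left(30,p{\left(1 \cdot \frac{1}{7},-1 \right)} \right)} + 840\right) + B{\left(15 \right)} = \left(39 + 840\right) - 2 = 879 - 2 = 877$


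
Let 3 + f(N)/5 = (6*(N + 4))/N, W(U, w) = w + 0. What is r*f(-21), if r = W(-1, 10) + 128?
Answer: 8970/7 ≈ 1281.4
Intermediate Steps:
W(U, w) = w
f(N) = -15 + 5*(24 + 6*N)/N (f(N) = -15 + 5*((6*(N + 4))/N) = -15 + 5*((6*(4 + N))/N) = -15 + 5*((24 + 6*N)/N) = -15 + 5*(24 + 6*N)/N)
r = 138 (r = 10 + 128 = 138)
r*f(-21) = 138*(15 + 120/(-21)) = 138*(15 + 120*(-1/21)) = 138*(15 - 40/7) = 138*(65/7) = 8970/7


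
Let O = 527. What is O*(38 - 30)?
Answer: 4216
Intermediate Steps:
O*(38 - 30) = 527*(38 - 30) = 527*8 = 4216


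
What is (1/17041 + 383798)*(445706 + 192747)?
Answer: 4175675253400707/17041 ≈ 2.4504e+11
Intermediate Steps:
(1/17041 + 383798)*(445706 + 192747) = (1/17041 + 383798)*638453 = (6540301719/17041)*638453 = 4175675253400707/17041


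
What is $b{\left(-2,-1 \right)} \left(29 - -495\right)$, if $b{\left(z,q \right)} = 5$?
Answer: $2620$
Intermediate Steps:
$b{\left(-2,-1 \right)} \left(29 - -495\right) = 5 \left(29 - -495\right) = 5 \left(29 + 495\right) = 5 \cdot 524 = 2620$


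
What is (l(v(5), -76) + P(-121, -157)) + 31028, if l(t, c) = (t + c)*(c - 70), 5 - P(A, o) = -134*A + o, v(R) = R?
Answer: 25342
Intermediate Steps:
P(A, o) = 5 - o + 134*A (P(A, o) = 5 - (-134*A + o) = 5 - (o - 134*A) = 5 + (-o + 134*A) = 5 - o + 134*A)
l(t, c) = (-70 + c)*(c + t) (l(t, c) = (c + t)*(-70 + c) = (-70 + c)*(c + t))
(l(v(5), -76) + P(-121, -157)) + 31028 = (((-76)² - 70*(-76) - 70*5 - 76*5) + (5 - 1*(-157) + 134*(-121))) + 31028 = ((5776 + 5320 - 350 - 380) + (5 + 157 - 16214)) + 31028 = (10366 - 16052) + 31028 = -5686 + 31028 = 25342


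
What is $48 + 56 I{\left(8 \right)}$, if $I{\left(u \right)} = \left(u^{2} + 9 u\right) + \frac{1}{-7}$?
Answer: $7656$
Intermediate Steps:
$I{\left(u \right)} = - \frac{1}{7} + u^{2} + 9 u$ ($I{\left(u \right)} = \left(u^{2} + 9 u\right) - \frac{1}{7} = - \frac{1}{7} + u^{2} + 9 u$)
$48 + 56 I{\left(8 \right)} = 48 + 56 \left(- \frac{1}{7} + 8^{2} + 9 \cdot 8\right) = 48 + 56 \left(- \frac{1}{7} + 64 + 72\right) = 48 + 56 \cdot \frac{951}{7} = 48 + 7608 = 7656$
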